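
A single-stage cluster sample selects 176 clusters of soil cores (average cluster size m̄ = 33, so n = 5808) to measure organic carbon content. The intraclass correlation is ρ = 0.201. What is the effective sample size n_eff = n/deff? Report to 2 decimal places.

deff = 1 + (33 − 1)·0.201 = 1 + 6.432 = 7.432.
n_eff = 5808 / 7.432 = 781.49.

781.49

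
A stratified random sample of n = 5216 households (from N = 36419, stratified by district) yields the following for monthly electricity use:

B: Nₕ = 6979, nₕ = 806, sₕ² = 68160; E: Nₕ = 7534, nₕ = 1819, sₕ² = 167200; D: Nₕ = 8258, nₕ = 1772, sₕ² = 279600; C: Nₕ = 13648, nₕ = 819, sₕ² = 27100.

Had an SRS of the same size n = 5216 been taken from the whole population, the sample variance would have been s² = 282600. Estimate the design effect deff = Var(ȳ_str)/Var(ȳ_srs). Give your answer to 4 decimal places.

0.3548

Var(ȳ_str) = Σ Wₕ²(1−fₕ)sₕ²/nₕ with Wₕ = Nₕ/36419:
  B: (6979/36419)²·(1−806/6979)·68160/806 = 2.746806
  E: (7534/36419)²·(1−1819/7534)·167200/1819 = 2.9839352
  D: (8258/36419)²·(1−1772/8258)·279600/1772 = 6.3719042
  C: (13648/36419)²·(1−819/13648)·27100/819 = 4.3680859
  → Var(ȳ_str) = 16.470731.
Var(ȳ_srs) = (1 − 5216/36419)·282600/5216 = 46.419762.
deff = 16.470731 / 46.419762 = 0.3548.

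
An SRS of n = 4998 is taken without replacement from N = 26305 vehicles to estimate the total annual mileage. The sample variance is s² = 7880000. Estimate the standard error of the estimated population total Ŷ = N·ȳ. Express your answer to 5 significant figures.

Var(Ŷ) = N²·Var(ȳ) = N²·(1 − n/N)·s²/n.
f = 4998/26305 = 0.19000190; Var(ȳ) = 0.80999810·7880000/4998 = 1277.0678.
Var(Ŷ) = 26305² · 1277.0678 = 8.8367093 × 10^11.
SE(Ŷ) = √(8.8367093 × 10^11) = 940040.

940040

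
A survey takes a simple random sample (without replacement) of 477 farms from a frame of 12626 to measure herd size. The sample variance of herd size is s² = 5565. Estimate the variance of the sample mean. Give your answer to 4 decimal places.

Under SRS without replacement, Var(ȳ) = (1 − f)·s²/n with f = n/N = 477/12626 = 0.03777919.
Var(ȳ) = (1 − 0.03777919)·5565/477 = 0.96222081·11.666667 = 11.225909.

11.2259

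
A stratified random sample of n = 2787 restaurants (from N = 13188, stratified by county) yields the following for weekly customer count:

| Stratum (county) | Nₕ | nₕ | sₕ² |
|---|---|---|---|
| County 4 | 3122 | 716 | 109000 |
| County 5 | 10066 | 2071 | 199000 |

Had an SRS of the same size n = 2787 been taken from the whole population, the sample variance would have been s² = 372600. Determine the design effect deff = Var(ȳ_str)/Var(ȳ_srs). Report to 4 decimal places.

0.4840

Var(ȳ_str) = Σ Wₕ²(1−fₕ)sₕ²/nₕ with Wₕ = Nₕ/13188:
  County 4: (3122/13188)²·(1−716/3122)·109000/716 = 6.5748238
  County 5: (10066/13188)²·(1−2071/10066)·199000/2071 = 44.462154
  → Var(ȳ_str) = 51.036978.
Var(ȳ_srs) = (1 − 2787/13188)·372600/2787 = 105.43918.
deff = 51.036978 / 105.43918 = 0.4840.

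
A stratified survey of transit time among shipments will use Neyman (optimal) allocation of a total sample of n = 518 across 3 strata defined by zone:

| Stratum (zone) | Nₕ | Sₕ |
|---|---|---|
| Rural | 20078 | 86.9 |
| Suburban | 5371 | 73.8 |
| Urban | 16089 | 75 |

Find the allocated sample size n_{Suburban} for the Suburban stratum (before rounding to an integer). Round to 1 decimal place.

Neyman allocation: nₕ = n·NₕSₕ / Σⱼ NⱼSⱼ.
Σ NⱼSⱼ = 20078·86.9 + 5371·73.8 + 16089·75 = 3.347833 × 10^6.
n_{Suburban} = 518·5371·73.8 / (3.347833 × 10^6) = 61.3.

61.3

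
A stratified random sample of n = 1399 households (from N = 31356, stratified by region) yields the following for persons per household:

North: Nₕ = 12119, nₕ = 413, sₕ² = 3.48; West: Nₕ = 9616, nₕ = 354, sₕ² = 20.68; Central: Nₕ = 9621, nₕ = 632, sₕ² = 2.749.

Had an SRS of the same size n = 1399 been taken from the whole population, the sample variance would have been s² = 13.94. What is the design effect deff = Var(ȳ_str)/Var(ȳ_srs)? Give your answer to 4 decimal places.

0.7238

Var(ȳ_str) = Σ Wₕ²(1−fₕ)sₕ²/nₕ with Wₕ = Nₕ/31356:
  North: (12119/31356)²·(1−413/12119)·3.48/413 = 0.0012158029
  West: (9616/31356)²·(1−354/9616)·20.68/354 = 0.0052918216
  Central: (9621/31356)²·(1−632/9621)·2.749/632 = 3.8260262 × 10^-4
  → Var(ȳ_str) = 0.0068902271.
Var(ȳ_srs) = (1 − 1399/31356)·13.94/1399 = 0.0095196882.
deff = 0.0068902271 / 0.0095196882 = 0.7238.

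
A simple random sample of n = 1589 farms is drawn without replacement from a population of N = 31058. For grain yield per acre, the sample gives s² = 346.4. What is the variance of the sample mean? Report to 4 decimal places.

0.2068

Under SRS without replacement, Var(ȳ) = (1 − f)·s²/n with f = n/N = 1589/31058 = 0.05116234.
Var(ȳ) = (1 − 0.05116234)·346.4/1589 = 0.94883766·0.21799874 = 0.20684542.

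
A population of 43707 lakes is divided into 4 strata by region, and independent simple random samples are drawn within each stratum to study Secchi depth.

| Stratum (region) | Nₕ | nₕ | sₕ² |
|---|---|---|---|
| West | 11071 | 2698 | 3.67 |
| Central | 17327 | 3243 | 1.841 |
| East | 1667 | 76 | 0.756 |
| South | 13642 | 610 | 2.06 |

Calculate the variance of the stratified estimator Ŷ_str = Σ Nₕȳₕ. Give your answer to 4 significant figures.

Var(Ŷ_str) = Σₕ Nₕ²(1 − fₕ)sₕ²/nₕ.
West: 11071²·(1 − 2698/11071)·3.67/2698 = 126093.31.
Central: 17327²·(1 − 3243/17327)·1.841/3243 = 138533.95.
East: 1667²·(1 − 76/1667)·0.756/76 = 26382.381.
South: 13642²·(1 − 610/13642)·2.06/610 = 600380.39.
Sum = 891390.03.

891400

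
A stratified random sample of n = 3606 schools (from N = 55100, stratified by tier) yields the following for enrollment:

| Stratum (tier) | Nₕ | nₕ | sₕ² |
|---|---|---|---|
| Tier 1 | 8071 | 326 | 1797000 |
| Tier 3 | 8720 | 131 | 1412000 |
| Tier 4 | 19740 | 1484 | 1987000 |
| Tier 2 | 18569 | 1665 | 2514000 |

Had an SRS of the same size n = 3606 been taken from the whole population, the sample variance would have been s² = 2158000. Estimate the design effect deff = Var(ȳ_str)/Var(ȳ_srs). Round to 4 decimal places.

1.2417

Var(ȳ_str) = Σ Wₕ²(1−fₕ)sₕ²/nₕ with Wₕ = Nₕ/55100:
  Tier 1: (8071/55100)²·(1−326/8071)·1797000/326 = 113.49482
  Tier 3: (8720/55100)²·(1−131/8720)·1412000/131 = 265.90058
  Tier 4: (19740/55100)²·(1−1484/19740)·1987000/1484 = 158.9328
  Tier 2: (18569/55100)²·(1−1665/18569)·2514000/1665 = 156.10824
  → Var(ȳ_str) = 694.43644.
Var(ȳ_srs) = (1 − 3606/55100)·2158000/3606 = 559.28188.
deff = 694.43644 / 559.28188 = 1.2417.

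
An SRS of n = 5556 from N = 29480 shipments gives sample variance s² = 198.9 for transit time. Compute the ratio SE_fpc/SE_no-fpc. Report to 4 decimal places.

f = n/N = 5556/29480 = 0.18846676.
SE_no-fpc = √(s²/n) = 0.1892066; SE_fpc = √((1−f)s²/n) = 0.17044703.
Ratio = √(1−f) = 0.90085140.

0.9009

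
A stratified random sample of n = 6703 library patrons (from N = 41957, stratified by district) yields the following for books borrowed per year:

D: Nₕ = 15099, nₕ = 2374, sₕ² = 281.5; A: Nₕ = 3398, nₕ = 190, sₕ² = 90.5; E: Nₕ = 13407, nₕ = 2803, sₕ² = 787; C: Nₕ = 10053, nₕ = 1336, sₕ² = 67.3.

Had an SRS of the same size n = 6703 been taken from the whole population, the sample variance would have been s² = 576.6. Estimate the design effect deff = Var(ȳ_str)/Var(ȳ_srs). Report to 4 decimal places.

0.5683

Var(ȳ_str) = Σ Wₕ²(1−fₕ)sₕ²/nₕ with Wₕ = Nₕ/41957:
  D: (15099/41957)²·(1−2374/15099)·281.5/2374 = 0.012941804
  A: (3398/41957)²·(1−190/3398)·90.5/190 = 0.0029494691
  E: (13407/41957)²·(1−2803/13407)·787/2803 = 0.022674834
  C: (10053/41957)²·(1−1336/10053)·67.3/1336 = 0.0025076244
  → Var(ȳ_str) = 0.041073732.
Var(ȳ_srs) = (1 − 6703/41957)·576.6/6703 = 0.072278543.
deff = 0.041073732 / 0.072278543 = 0.5683.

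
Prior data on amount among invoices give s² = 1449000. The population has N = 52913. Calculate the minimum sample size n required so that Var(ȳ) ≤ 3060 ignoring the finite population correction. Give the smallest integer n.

Without fpc, n₀ = s²/D = 1449000/3060 = 473.5294.
Rounding up, n = 474.

474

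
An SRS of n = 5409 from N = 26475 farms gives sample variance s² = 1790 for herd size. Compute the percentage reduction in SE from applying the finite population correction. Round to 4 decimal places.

10.7983

f = n/N = 5409/26475 = 0.20430595.
SE_no-fpc = √(s²/n) = 0.5752651; SE_fpc = √((1−f)s²/n) = 0.51314616.
Ratio = √(1−f) = 0.89201684. Reduction = 100·(1 − 0.89201684) = 10.7983%.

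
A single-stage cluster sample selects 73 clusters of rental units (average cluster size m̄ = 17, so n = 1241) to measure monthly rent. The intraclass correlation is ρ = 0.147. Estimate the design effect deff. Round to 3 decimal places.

deff = 1 + (17 − 1)·0.147 = 1 + 2.352 = 3.352.

3.352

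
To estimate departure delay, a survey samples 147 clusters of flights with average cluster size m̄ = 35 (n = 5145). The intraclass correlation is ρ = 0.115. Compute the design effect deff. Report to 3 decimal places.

4.910

deff = 1 + (35 − 1)·0.115 = 1 + 3.91 = 4.91.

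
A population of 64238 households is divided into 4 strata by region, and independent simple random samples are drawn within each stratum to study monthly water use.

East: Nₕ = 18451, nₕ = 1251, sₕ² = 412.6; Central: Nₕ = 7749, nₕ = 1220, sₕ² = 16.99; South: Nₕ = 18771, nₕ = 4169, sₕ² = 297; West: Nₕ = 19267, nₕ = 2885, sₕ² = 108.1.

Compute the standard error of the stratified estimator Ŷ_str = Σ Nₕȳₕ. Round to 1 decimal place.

11693.0

Var(Ŷ_str) = Σₕ Nₕ²(1 − fₕ)sₕ²/nₕ.
East: 18451²·(1 − 1251/18451)·412.6/1251 = 1.0466953 × 10^8.
Central: 7749²·(1 − 1220/7749)·16.99/1220 = 704572.81.
South: 18771²·(1 − 4169/18771)·297/4169 = 1.9526496 × 10^7.
West: 19267²·(1 − 2885/19267)·108.1/2885 = 1.1826627 × 10^7.
Sum = 1.3672723 × 10^8.
SE = √(1.3672723 × 10^8) = 11693.0.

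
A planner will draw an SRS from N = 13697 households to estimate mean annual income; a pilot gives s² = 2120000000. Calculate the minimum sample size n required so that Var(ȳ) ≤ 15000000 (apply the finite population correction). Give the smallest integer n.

Without fpc, n₀ = s²/D = 2120000000/15000000 = 141.3333.
With fpc, (1 − n/N)·s²/n ≤ D requires n ≥ n₀/(1 + n₀/N) = 141.3333/(1 + 141.3333/13697) = 139.8898.
Rounding up, n = 140.

140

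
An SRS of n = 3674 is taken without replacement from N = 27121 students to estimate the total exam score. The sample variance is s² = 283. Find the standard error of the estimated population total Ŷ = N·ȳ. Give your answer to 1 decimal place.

Var(Ŷ) = N²·Var(ȳ) = N²·(1 − n/N)·s²/n.
f = 3674/27121 = 0.13546698; Var(ȳ) = 0.86453302·283/3674 = 0.066593044.
Var(Ŷ) = 27121² · 0.066593044 = 4.8982423 × 10^7.
SE(Ŷ) = √(4.8982423 × 10^7) = 6998.7.

6998.7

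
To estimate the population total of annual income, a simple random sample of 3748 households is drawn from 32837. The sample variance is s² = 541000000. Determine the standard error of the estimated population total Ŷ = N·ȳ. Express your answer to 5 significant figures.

1.1742 × 10^7

Var(Ŷ) = N²·Var(ȳ) = N²·(1 − n/N)·s²/n.
f = 3748/32837 = 0.11413954; Var(ȳ) = 0.88586046·541000000/3748 = 127868.33.
Var(Ŷ) = 32837² · 127868.33 = 1.378764 × 10^14.
SE(Ŷ) = √(1.378764 × 10^14) = 1.1742 × 10^7.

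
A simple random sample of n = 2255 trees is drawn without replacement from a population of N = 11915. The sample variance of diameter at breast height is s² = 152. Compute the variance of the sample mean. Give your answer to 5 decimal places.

0.05465

Under SRS without replacement, Var(ȳ) = (1 − f)·s²/n with f = n/N = 2255/11915 = 0.18925724.
Var(ȳ) = (1 − 0.18925724)·152/2255 = 0.81074276·0.067405765 = 0.054648736.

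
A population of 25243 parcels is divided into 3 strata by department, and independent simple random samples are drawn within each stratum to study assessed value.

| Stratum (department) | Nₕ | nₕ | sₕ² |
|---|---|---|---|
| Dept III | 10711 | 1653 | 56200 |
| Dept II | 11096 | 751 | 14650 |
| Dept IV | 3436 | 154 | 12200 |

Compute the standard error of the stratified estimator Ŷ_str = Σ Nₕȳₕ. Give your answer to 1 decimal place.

80194.4

Var(Ŷ_str) = Σₕ Nₕ²(1 − fₕ)sₕ²/nₕ.
Dept III: 10711²·(1 − 1653/10711)·56200/1653 = 3.2985707 × 10^9.
Dept II: 11096²·(1 − 751/11096)·14650/751 = 2.239209 × 10^9.
Dept IV: 3436²·(1 − 154/3436)·12200/154 = 8.9336892 × 10^8.
Sum = 6.4311486 × 10^9.
SE = √(6.4311486 × 10^9) = 80194.4.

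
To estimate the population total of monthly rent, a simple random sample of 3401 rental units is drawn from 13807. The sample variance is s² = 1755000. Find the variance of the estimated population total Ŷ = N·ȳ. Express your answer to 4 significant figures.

7.414 × 10^10

Var(Ŷ) = N²·Var(ȳ) = N²·(1 − n/N)·s²/n.
f = 3401/13807 = 0.24632433; Var(ȳ) = 0.75367567·1755000/3401 = 388.91526.
Var(Ŷ) = 13807² · 388.91526 = 7.414018 × 10^10.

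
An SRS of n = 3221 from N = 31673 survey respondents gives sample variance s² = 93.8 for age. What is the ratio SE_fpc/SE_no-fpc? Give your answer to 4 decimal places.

f = n/N = 3221/31673 = 0.10169545.
SE_no-fpc = √(s²/n) = 0.17064991; SE_fpc = √((1−f)s²/n) = 0.16174016.
Ratio = √(1−f) = 0.94778930.

0.9478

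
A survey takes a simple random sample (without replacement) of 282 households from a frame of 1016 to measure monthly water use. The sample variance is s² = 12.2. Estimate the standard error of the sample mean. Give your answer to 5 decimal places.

0.17679

Under SRS without replacement, Var(ȳ) = (1 − f)·s²/n with f = n/N = 282/1016 = 0.27755906.
Var(ȳ) = (1 − 0.27755906)·12.2/282 = 0.72244094·0.043262411 = 0.031254537.
SE(ȳ) = √(0.031254537) = 0.17679.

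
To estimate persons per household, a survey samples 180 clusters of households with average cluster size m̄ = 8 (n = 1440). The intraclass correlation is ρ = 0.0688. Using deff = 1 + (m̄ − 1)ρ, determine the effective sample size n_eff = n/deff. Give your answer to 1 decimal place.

971.9

deff = 1 + (8 − 1)·0.0688 = 1 + 0.4816 = 1.4816.
n_eff = 1440 / 1.4816 = 971.9.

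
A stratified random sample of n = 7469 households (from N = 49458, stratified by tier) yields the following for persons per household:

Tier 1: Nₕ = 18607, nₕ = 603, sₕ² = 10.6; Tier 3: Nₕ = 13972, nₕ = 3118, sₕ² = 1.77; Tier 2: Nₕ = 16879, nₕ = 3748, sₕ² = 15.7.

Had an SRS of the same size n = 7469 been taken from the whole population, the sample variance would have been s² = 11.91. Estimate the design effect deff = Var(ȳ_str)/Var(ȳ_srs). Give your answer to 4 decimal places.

2.0847

Var(ȳ_str) = Σ Wₕ²(1−fₕ)sₕ²/nₕ with Wₕ = Nₕ/49458:
  Tier 1: (18607/49458)²·(1−603/18607)·10.6/603 = 0.0024074696
  Tier 3: (13972/49458)²·(1−3118/13972)·1.77/3118 = 3.519431 × 10^-5
  Tier 2: (16879/49458)²·(1−3748/16879)·15.7/3748 = 3.7955217 × 10^-4
  → Var(ȳ_str) = 0.0028222161.
Var(ȳ_srs) = (1 − 7469/49458)·11.91/7469 = 0.0013537806.
deff = 0.0028222161 / 0.0013537806 = 2.0847.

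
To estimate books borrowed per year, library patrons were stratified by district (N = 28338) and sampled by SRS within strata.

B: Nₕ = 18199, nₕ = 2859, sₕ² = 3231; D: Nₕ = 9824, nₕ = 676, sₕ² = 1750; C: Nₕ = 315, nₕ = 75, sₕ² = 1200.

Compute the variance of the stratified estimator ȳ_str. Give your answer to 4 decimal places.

0.6841

Var(ȳ_str) = Σₕ Wₕ²(1 − fₕ)sₕ²/nₕ with Wₕ = Nₕ/N, N = 28338.
B: Wₕ = 0.64221187; term = 0.64221187²·(1 − 0.15709654)·3231/2859 = 0.39287762.
D: Wₕ = 0.34667231; term = 0.34667231²·(1 − 0.06881107)·1750/676 = 0.28971266.
C: Wₕ = 0.01111582; term = 0.01111582²·(1 − 0.23809524)·1200/75 = 0.0015062719.
Sum = 0.68409655.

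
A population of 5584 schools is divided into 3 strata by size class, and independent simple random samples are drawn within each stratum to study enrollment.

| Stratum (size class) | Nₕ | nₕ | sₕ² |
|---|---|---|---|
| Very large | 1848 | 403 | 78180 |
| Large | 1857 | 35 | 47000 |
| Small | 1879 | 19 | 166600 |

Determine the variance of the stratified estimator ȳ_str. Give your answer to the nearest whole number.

Var(ȳ_str) = Σₕ Wₕ²(1 − fₕ)sₕ²/nₕ with Wₕ = Nₕ/N, N = 5584.
Very large: Wₕ = 0.33094556; term = 0.33094556²·(1 − 0.21807359)·78180/403 = 16.613824.
Large: Wₕ = 0.33255731; term = 0.33255731²·(1 − 0.01884760)·47000/35 = 145.71333.
Small: Wₕ = 0.33649713; term = 0.33649713²·(1 − 0.01011176)·166600/19 = 982.81166.
Sum = 1145.1388.

1145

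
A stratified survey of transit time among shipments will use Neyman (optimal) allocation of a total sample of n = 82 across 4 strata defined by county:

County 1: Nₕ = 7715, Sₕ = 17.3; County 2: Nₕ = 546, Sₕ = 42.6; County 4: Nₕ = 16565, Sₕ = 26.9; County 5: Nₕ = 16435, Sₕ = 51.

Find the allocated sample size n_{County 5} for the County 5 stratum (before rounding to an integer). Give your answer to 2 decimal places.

47.71

Neyman allocation: nₕ = n·NₕSₕ / Σⱼ NⱼSⱼ.
Σ NⱼSⱼ = 7715·17.3 + 546·42.6 + 16565·26.9 + 16435·51 = 1.4405126 × 10^6.
n_{County 5} = 82·16435·51 / (1.4405126 × 10^6) = 47.71.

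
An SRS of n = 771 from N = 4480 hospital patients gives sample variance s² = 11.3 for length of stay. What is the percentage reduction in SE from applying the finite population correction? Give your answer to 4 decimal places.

f = n/N = 771/4480 = 0.17209821.
SE_no-fpc = √(s²/n) = 0.12106317; SE_fpc = √((1−f)s²/n) = 0.1101543.
Ratio = √(1−f) = 0.90989108. Reduction = 100·(1 − 0.90989108) = 9.0109%.

9.0109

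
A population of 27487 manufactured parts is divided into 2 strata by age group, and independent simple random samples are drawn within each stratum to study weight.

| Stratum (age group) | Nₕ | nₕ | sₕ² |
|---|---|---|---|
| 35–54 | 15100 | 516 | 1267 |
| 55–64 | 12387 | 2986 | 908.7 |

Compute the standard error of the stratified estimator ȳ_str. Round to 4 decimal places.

0.8733

Var(ȳ_str) = Σₕ Wₕ²(1 − fₕ)sₕ²/nₕ with Wₕ = Nₕ/N, N = 27487.
35–54: Wₕ = 0.54935060; term = 0.54935060²·(1 − 0.03417219)·1267/516 = 0.71569145.
55–64: Wₕ = 0.45064940; term = 0.45064940²·(1 − 0.24105917)·908.7/2986 = 0.046904686.
Sum = 0.76259614.
SE = √(0.76259614) = 0.8733.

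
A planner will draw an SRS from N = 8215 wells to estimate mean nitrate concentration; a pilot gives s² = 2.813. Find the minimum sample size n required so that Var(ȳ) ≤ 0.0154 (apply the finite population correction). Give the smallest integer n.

179

Without fpc, n₀ = s²/D = 2.813/0.0154 = 182.6623.
With fpc, (1 − n/N)·s²/n ≤ D requires n ≥ n₀/(1 + n₀/N) = 182.6623/(1 + 182.6623/8215) = 178.6891.
Rounding up, n = 179.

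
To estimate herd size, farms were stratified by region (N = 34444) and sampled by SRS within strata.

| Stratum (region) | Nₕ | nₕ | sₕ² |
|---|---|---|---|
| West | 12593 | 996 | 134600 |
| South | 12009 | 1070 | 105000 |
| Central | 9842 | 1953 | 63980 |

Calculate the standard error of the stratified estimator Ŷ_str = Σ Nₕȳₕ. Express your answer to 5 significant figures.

Var(Ŷ_str) = Σₕ Nₕ²(1 − fₕ)sₕ²/nₕ.
West: 12593²·(1 − 996/12593)·134600/996 = 1.9736066 × 10^10.
South: 12009²·(1 − 1070/12009)·105000/1070 = 1.28911 × 10^10.
Central: 9842²·(1 − 1953/9842)·63980/1953 = 2.5435912 × 10^9.
Sum = 3.5170757 × 10^10.
SE = √(3.5170757 × 10^10) = 187540.

187540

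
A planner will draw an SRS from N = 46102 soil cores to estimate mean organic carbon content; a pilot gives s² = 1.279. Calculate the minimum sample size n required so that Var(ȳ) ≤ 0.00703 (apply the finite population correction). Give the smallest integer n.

182

Without fpc, n₀ = s²/D = 1.279/0.00703 = 181.9346.
With fpc, (1 − n/N)·s²/n ≤ D requires n ≥ n₀/(1 + n₀/N) = 181.9346/(1 + 181.9346/46102) = 181.2194.
Rounding up, n = 182.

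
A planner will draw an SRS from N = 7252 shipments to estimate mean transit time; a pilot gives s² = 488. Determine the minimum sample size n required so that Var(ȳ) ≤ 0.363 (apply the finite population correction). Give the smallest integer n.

1135

Without fpc, n₀ = s²/D = 488/0.363 = 1344.3526.
With fpc, (1 − n/N)·s²/n ≤ D requires n ≥ n₀/(1 + n₀/N) = 1344.3526/(1 + 1344.3526/7252) = 1134.1141.
Rounding up, n = 1135.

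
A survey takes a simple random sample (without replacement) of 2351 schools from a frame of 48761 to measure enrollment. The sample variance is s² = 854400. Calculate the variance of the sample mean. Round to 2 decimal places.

345.90

Under SRS without replacement, Var(ȳ) = (1 − f)·s²/n with f = n/N = 2351/48761 = 0.04821476.
Var(ȳ) = (1 − 0.04821476)·854400/2351 = 0.95178524·363.41982 = 345.89762.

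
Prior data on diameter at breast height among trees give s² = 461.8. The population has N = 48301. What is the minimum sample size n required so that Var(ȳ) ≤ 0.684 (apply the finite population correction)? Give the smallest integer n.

666

Without fpc, n₀ = s²/D = 461.8/0.684 = 675.1462.
With fpc, (1 − n/N)·s²/n ≤ D requires n ≥ n₀/(1 + n₀/N) = 675.1462/(1 + 675.1462/48301) = 665.8392.
Rounding up, n = 666.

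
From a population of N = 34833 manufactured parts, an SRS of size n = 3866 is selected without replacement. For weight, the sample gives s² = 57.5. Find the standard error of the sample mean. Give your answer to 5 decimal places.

0.11499

Under SRS without replacement, Var(ȳ) = (1 − f)·s²/n with f = n/N = 3866/34833 = 0.11098671.
Var(ȳ) = (1 − 0.11098671)·57.5/3866 = 0.88901329·0.014873254 = 0.013222521.
SE(ȳ) = √(0.013222521) = 0.11499.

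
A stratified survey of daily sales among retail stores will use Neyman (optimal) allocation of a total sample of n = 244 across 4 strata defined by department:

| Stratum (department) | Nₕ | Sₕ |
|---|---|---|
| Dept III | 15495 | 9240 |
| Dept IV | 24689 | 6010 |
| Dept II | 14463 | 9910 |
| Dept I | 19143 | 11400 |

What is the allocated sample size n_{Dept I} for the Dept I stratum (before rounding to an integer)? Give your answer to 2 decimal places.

Neyman allocation: nₕ = n·NₕSₕ / Σⱼ NⱼSⱼ.
Σ NⱼSⱼ = 15495·9240 + 24689·6010 + 14463·9910 + 19143·11400 = 6.5311322 × 10^8.
n_{Dept I} = 244·19143·11400 / (6.5311322 × 10^8) = 81.53.

81.53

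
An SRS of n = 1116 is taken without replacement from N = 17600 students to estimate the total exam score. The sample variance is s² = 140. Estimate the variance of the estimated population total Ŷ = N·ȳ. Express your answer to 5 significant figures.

3.6395 × 10^7

Var(Ŷ) = N²·Var(ȳ) = N²·(1 − n/N)·s²/n.
f = 1116/17600 = 0.06340909; Var(ȳ) = 0.93659091·140/1116 = 0.11749348.
Var(Ŷ) = 17600² · 0.11749348 = 3.639478 × 10^7.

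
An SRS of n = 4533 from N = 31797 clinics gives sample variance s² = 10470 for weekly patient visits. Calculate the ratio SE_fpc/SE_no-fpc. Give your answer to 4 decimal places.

f = n/N = 4533/31797 = 0.14256062.
SE_no-fpc = √(s²/n) = 1.5197791; SE_fpc = √((1−f)s²/n) = 1.4072854.
Ratio = √(1−f) = 0.92598023.

0.9260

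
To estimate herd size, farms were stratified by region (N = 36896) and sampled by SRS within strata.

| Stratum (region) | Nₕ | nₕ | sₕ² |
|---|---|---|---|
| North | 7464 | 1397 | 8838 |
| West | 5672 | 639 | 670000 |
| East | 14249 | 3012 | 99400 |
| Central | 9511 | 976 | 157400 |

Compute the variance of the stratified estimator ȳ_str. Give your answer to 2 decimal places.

Var(ȳ_str) = Σₕ Wₕ²(1 − fₕ)sₕ²/nₕ with Wₕ = Nₕ/N, N = 36896.
North: Wₕ = 0.20229835; term = 0.20229835²·(1 − 0.18716506)·8838/1397 = 0.21044792.
West: Wₕ = 0.15372940; term = 0.15372940²·(1 − 0.11265867)·670000/639 = 21.987635.
East: Wₕ = 0.38619363; term = 0.38619363²·(1 − 0.21138325)·99400/3012 = 3.8815717.
Central: Wₕ = 0.25777862; term = 0.25777862²·(1 − 0.10261802)·157400/976 = 9.6166995.
Sum = 35.696354.

35.70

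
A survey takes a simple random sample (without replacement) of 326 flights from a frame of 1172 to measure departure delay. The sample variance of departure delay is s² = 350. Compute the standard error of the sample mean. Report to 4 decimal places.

Under SRS without replacement, Var(ȳ) = (1 − f)·s²/n with f = n/N = 326/1172 = 0.27815700.
Var(ȳ) = (1 − 0.27815700)·350/326 = 0.72184300·1.0736196 = 0.77498482.
SE(ȳ) = √(0.77498482) = 0.8803.

0.8803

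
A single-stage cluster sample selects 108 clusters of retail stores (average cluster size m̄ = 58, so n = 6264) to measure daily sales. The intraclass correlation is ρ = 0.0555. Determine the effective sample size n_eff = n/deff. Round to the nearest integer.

deff = 1 + (58 − 1)·0.0555 = 1 + 3.1635 = 4.1635.
n_eff = 6264 / 4.1635 = 1505.

1505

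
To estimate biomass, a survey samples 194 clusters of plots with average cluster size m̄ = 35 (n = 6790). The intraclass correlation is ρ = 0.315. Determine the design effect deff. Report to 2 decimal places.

11.71

deff = 1 + (35 − 1)·0.315 = 1 + 10.71 = 11.71.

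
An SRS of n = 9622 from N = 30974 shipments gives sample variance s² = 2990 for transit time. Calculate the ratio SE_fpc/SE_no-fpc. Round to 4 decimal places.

0.8303

f = n/N = 9622/30974 = 0.31064764.
SE_no-fpc = √(s²/n) = 0.55744615; SE_fpc = √((1−f)s²/n) = 0.46283218.
Ratio = √(1−f) = 0.83027246.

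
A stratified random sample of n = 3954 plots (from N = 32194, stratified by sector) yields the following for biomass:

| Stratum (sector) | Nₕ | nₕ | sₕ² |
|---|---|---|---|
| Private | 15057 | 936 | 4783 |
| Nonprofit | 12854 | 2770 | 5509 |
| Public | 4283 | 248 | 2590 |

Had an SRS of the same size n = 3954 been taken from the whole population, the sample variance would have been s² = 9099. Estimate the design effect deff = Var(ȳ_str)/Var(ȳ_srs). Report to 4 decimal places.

Var(ȳ_str) = Σ Wₕ²(1−fₕ)sₕ²/nₕ with Wₕ = Nₕ/32194:
  Private: (15057/32194)²·(1−936/15057)·4783/936 = 1.048283
  Nonprofit: (12854/32194)²·(1−2770/12854)·5509/2770 = 0.24872203
  Public: (4283/32194)²·(1−248/4283)·2590/248 = 0.1741365
  → Var(ȳ_str) = 1.4711415.
Var(ȳ_srs) = (1 − 3954/32194)·9099/3954 = 2.0185837.
deff = 1.4711415 / 2.0185837 = 0.7288.

0.7288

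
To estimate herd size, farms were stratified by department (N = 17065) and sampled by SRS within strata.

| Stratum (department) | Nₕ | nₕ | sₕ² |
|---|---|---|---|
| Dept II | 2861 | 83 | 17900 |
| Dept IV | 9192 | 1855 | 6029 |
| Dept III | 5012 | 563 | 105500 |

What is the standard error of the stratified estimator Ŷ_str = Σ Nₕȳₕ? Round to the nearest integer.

Var(Ŷ_str) = Σₕ Nₕ²(1 − fₕ)sₕ²/nₕ.
Dept II: 2861²·(1 − 83/2861)·17900/83 = 1.7140561 × 10^9.
Dept IV: 9192²·(1 − 1855/9192)·6029/1855 = 2.1919463 × 10^8.
Dept III: 5012²·(1 − 563/5012)·105500/563 = 4.1784724 × 10^9.
Sum = 6.1117231 × 10^9.
SE = √(6.1117231 × 10^9) = 78178.

78178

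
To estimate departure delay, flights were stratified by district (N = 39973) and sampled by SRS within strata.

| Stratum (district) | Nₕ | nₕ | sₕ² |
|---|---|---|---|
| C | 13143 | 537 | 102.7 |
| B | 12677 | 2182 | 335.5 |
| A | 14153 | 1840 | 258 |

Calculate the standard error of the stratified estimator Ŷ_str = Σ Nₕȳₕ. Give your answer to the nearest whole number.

8751

Var(Ŷ_str) = Σₕ Nₕ²(1 − fₕ)sₕ²/nₕ.
C: 13143²·(1 − 537/13143)·102.7/537 = 3.168604 × 10^7.
B: 12677²·(1 − 2182/12677)·335.5/2182 = 2.0456753 × 10^7.
A: 14153²·(1 − 1840/14153)·258/1840 = 2.4435108 × 10^7.
Sum = 7.6577901 × 10^7.
SE = √(7.6577901 × 10^7) = 8751.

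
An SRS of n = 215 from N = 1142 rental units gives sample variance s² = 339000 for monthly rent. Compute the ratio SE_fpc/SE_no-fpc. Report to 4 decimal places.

0.9010

f = n/N = 215/1142 = 0.18826620.
SE_no-fpc = √(s²/n) = 39.708238; SE_fpc = √((1−f)s²/n) = 35.775642.
Ratio = √(1−f) = 0.90096271.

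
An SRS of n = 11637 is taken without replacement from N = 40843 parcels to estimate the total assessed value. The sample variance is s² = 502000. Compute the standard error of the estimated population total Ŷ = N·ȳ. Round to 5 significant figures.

226840

Var(Ŷ) = N²·Var(ȳ) = N²·(1 − n/N)·s²/n.
f = 11637/40843 = 0.28492030; Var(ȳ) = 0.71507970·502000/11637 = 30.847298.
Var(Ŷ) = 40843² · 30.847298 = 5.145794 × 10^10.
SE(Ŷ) = √(5.145794 × 10^10) = 226840.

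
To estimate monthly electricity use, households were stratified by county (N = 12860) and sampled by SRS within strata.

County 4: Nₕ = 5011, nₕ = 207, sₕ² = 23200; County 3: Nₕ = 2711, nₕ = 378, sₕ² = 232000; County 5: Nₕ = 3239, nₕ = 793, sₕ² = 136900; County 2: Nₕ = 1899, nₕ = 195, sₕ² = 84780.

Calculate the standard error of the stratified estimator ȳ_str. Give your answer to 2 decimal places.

Var(ȳ_str) = Σₕ Wₕ²(1 − fₕ)sₕ²/nₕ with Wₕ = Nₕ/N, N = 12860.
County 4: Wₕ = 0.38965785; term = 0.38965785²·(1 − 0.04130912)·23200/207 = 16.314099.
County 3: Wₕ = 0.21080871; term = 0.21080871²·(1 − 0.13943194)·232000/378 = 23.472454.
County 5: Wₕ = 0.25186625; term = 0.25186625²·(1 − 0.24482865)·136900/793 = 8.2701945.
County 2: Wₕ = 0.14766719; term = 0.14766719²·(1 − 0.10268562)·84780/195 = 8.5069018.
Sum = 56.563649.
SE = √(56.563649) = 7.52.

7.52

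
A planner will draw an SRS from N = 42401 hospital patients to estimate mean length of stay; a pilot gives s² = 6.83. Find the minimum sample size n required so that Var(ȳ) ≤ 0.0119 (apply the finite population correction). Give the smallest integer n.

Without fpc, n₀ = s²/D = 6.83/0.0119 = 573.9496.
With fpc, (1 − n/N)·s²/n ≤ D requires n ≥ n₀/(1 + n₀/N) = 573.9496/(1 + 573.9496/42401) = 566.2842.
Rounding up, n = 567.

567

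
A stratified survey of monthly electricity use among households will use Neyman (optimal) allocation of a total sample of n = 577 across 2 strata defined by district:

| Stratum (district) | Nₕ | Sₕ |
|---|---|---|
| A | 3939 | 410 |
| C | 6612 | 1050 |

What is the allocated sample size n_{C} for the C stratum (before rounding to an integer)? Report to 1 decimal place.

468.1

Neyman allocation: nₕ = n·NₕSₕ / Σⱼ NⱼSⱼ.
Σ NⱼSⱼ = 3939·410 + 6612·1050 = 8.55759 × 10^6.
n_{C} = 577·6612·1050 / (8.55759 × 10^6) = 468.1.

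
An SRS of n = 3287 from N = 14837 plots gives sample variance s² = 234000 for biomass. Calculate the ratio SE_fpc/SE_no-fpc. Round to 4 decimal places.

f = n/N = 3287/14837 = 0.22154074.
SE_no-fpc = √(s²/n) = 8.4373891; SE_fpc = √((1−f)s²/n) = 7.4443369.
Ratio = √(1−f) = 0.88230338.

0.8823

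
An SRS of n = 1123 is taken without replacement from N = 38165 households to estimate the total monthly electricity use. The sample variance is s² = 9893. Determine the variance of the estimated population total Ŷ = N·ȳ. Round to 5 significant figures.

Var(Ŷ) = N²·Var(ȳ) = N²·(1 − n/N)·s²/n.
f = 1123/38165 = 0.02942487; Var(ȳ) = 0.97057513·9893/1123 = 8.5502224.
Var(Ŷ) = 38165² · 8.5502224 = 1.2453974 × 10^10.

1.2454 × 10^10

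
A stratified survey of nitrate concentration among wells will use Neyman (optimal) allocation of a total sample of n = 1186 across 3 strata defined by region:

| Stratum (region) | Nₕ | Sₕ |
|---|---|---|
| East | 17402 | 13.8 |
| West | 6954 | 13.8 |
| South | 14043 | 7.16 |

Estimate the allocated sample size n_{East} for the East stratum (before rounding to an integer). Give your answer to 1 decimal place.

Neyman allocation: nₕ = n·NₕSₕ / Σⱼ NⱼSⱼ.
Σ NⱼSⱼ = 17402·13.8 + 6954·13.8 + 14043·7.16 = 436660.68.
n_{East} = 1186·17402·13.8 / 436660.68 = 652.3.

652.3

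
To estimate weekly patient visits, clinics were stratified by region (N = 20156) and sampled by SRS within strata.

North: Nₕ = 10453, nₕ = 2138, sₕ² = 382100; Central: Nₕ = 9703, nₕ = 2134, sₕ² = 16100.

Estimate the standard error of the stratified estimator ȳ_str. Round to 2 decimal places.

Var(ȳ_str) = Σₕ Wₕ²(1 − fₕ)sₕ²/nₕ with Wₕ = Nₕ/N, N = 20156.
North: Wₕ = 0.51860488; term = 0.51860488²·(1 − 0.20453458)·382100/2138 = 38.235242.
Central: Wₕ = 0.48139512; term = 0.48139512²·(1 − 0.21993198)·16100/2134 = 1.3638522.
Sum = 39.599094.
SE = √(39.599094) = 6.29.

6.29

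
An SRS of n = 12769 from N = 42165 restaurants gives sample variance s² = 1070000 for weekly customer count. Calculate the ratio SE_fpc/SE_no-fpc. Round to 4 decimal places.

f = n/N = 12769/42165 = 0.30283410.
SE_no-fpc = √(s²/n) = 9.1540535; SE_fpc = √((1−f)s²/n) = 7.6433107.
Ratio = √(1−f) = 0.83496461.

0.8350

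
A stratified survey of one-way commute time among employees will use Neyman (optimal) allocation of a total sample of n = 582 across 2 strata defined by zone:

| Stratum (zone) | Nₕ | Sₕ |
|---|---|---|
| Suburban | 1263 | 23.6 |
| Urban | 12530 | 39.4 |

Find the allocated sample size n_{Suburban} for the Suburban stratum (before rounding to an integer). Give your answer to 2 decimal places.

Neyman allocation: nₕ = n·NₕSₕ / Σⱼ NⱼSⱼ.
Σ NⱼSⱼ = 1263·23.6 + 12530·39.4 = 523488.8.
n_{Suburban} = 582·1263·23.6 / 523488.8 = 33.14.

33.14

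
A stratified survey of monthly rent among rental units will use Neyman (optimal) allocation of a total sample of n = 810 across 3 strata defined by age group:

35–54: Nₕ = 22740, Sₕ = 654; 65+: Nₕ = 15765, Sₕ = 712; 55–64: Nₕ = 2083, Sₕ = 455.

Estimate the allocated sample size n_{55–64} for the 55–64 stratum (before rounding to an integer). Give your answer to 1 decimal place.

Neyman allocation: nₕ = n·NₕSₕ / Σⱼ NⱼSⱼ.
Σ NⱼSⱼ = 22740·654 + 15765·712 + 2083·455 = 2.7044405 × 10^7.
n_{55–64} = 810·2083·455 / (2.7044405 × 10^7) = 28.4.

28.4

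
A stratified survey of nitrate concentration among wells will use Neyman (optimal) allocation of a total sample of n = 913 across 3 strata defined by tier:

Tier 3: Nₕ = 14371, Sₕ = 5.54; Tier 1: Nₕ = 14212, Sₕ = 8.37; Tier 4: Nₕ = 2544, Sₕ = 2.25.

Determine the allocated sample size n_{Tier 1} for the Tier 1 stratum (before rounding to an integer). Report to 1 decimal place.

Neyman allocation: nₕ = n·NₕSₕ / Σⱼ NⱼSⱼ.
Σ NⱼSⱼ = 14371·5.54 + 14212·8.37 + 2544·2.25 = 204293.78.
n_{Tier 1} = 913·14212·8.37 / 204293.78 = 531.6.

531.6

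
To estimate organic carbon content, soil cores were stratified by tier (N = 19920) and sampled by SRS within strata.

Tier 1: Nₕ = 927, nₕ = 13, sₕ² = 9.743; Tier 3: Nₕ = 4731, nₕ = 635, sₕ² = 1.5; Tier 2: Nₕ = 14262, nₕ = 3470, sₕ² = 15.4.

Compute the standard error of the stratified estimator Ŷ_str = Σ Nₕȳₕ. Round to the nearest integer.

Var(Ŷ_str) = Σₕ Nₕ²(1 − fₕ)sₕ²/nₕ.
Tier 1: 927²·(1 − 13/927)·9.743/13 = 635002.27.
Tier 3: 4731²·(1 − 635/4731)·1.5/635 = 45775.219.
Tier 2: 14262²·(1 − 3470/14262)·15.4/3470 = 683083.22.
Sum = 1.3638607 × 10^6.
SE = √(1.3638607 × 10^6) = 1168.

1168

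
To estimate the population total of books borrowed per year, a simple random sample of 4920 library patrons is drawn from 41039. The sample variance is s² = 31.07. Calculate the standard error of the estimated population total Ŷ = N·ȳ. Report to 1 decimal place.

Var(Ŷ) = N²·Var(ȳ) = N²·(1 − n/N)·s²/n.
f = 4920/41039 = 0.11988596; Var(ȳ) = 0.88011404·31.07/4920 = 0.0055579559.
Var(Ŷ) = 41039² · 0.0055579559 = 9.3607067 × 10^6.
SE(Ŷ) = √(9.3607067 × 10^6) = 3059.5.

3059.5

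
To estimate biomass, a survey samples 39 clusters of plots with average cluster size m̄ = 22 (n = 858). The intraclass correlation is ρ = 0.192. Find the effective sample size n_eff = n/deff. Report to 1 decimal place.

170.5

deff = 1 + (22 − 1)·0.192 = 1 + 4.032 = 5.032.
n_eff = 858 / 5.032 = 170.5.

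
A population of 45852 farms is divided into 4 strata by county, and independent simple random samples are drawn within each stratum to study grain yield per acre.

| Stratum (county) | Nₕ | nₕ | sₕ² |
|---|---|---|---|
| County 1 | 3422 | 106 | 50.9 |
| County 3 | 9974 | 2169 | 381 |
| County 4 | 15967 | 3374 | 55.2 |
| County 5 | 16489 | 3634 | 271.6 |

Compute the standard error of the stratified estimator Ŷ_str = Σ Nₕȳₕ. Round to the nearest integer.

6185

Var(Ŷ_str) = Σₕ Nₕ²(1 − fₕ)sₕ²/nₕ.
County 1: 3422²·(1 − 106/3422)·50.9/106 = 5.44887 × 10^6.
County 3: 9974²·(1 − 2169/9974)·381/2169 = 1.3674382 × 10^7.
County 4: 15967²·(1 − 3374/15967)·55.2/3374 = 3.289626 × 10^6.
County 5: 16489²·(1 − 3634/16489)·271.6/3634 = 1.5842045 × 10^7.
Sum = 3.8254923 × 10^7.
SE = √(3.8254923 × 10^7) = 6185.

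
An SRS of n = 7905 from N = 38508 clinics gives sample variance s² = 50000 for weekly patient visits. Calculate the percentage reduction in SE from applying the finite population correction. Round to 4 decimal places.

f = n/N = 7905/38508 = 0.20528202.
SE_no-fpc = √(s²/n) = 2.5149773; SE_fpc = √((1−f)s²/n) = 2.2420257.
Ratio = √(1−f) = 0.89146956. Reduction = 100·(1 − 0.89146956) = 10.8530%.

10.8530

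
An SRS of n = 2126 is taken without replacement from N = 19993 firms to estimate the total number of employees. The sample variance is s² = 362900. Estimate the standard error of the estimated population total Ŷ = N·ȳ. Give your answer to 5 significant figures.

Var(Ŷ) = N²·Var(ȳ) = N²·(1 − n/N)·s²/n.
f = 2126/19993 = 0.10633722; Var(ȳ) = 0.89366278·362900/2126 = 152.54479.
Var(Ŷ) = 19993² · 152.54479 = 6.0975211 × 10^10.
SE(Ŷ) = √(6.0975211 × 10^10) = 246930.

246930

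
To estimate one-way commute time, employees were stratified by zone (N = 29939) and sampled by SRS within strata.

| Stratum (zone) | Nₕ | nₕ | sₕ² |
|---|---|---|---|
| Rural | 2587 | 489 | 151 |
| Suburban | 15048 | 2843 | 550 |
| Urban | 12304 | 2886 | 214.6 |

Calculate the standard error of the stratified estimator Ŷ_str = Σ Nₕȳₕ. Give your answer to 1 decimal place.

6769.3

Var(Ŷ_str) = Σₕ Nₕ²(1 − fₕ)sₕ²/nₕ.
Rural: 2587²·(1 − 489/2587)·151/489 = 1.6759845 × 10^6.
Suburban: 15048²·(1 − 2843/15048)·550/2843 = 3.5530588 × 10^7.
Urban: 12304²·(1 − 2886/12304)·214.6/2886 = 8.6166489 × 10^6.
Sum = 4.5823221 × 10^7.
SE = √(4.5823221 × 10^7) = 6769.3.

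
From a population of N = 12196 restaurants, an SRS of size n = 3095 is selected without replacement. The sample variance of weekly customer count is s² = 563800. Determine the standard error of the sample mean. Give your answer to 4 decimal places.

Under SRS without replacement, Var(ȳ) = (1 − f)·s²/n with f = n/N = 3095/12196 = 0.25377173.
Var(ȳ) = (1 − 0.25377173)·563800/3095 = 0.74622827·182.16478 = 135.93651.
SE(ȳ) = √(135.93651) = 11.6592.

11.6592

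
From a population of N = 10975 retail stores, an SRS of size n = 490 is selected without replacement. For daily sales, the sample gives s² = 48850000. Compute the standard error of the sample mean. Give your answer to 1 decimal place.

Under SRS without replacement, Var(ȳ) = (1 − f)·s²/n with f = n/N = 490/10975 = 0.04464692.
Var(ȳ) = (1 − 0.04464692)·48850000/490 = 0.95535308·99693.878 = 95242.852.
SE(ȳ) = √(95242.852) = 308.6.

308.6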